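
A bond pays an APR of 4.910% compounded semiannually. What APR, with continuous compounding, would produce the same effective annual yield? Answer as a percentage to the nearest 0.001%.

4.851%

EAR = (1 + 0.04910/2)^2 − 1 = 0.049703.
Equivalent continuous rate: r = ln(1 + 0.049703) = 0.048507 = 4.851%.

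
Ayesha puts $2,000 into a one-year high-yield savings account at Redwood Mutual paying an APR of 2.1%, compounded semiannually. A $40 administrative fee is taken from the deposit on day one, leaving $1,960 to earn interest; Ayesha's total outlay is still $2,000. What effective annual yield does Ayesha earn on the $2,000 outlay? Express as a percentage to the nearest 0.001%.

0.069%

Value after one year: 1,960 × (1 + 0.021/2)^2 = 1,960 × 1.021110 = $2,001.38.
Effective yield on the $2,000 outlay: 2,001.38 / 2,000 − 1 = 0.000688 = 0.069%.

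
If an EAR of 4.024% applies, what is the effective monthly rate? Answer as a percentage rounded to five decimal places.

The per-month rate i satisfies (1 + i)^12 = 1 + 0.04024.
i = 1.04024^(1/12) − 1 = 0.0032930 = 0.32930%.

0.32930%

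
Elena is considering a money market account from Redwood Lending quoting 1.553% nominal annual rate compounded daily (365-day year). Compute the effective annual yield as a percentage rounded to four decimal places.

1.5651%

EAR = (1 + 0.01553/365)^365 − 1.
= (1 + 0.000043)^365 − 1 = 1.015651 − 1 = 1.5651%.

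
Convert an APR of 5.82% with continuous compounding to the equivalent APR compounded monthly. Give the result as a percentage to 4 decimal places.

EAR under continuous compounding: e^0.0582 − 1 = 0.059927.
Solve (1 + r/12)^12 = 1.059927: r/12 = 1.059927^(1/12) − 1 = 0.004862, so r = 0.058341 = 5.8341%.

5.8341%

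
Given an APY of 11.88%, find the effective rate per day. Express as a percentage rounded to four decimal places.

The per-day rate i satisfies (1 + i)^365 = 1 + 0.1188.
i = 1.1188^(1/365) − 1 = 0.0003076 = 0.0308%.

0.0308%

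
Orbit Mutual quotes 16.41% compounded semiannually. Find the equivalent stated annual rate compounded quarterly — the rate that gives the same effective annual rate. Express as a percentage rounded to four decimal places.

EAR = (1 + 0.1641/2)^2 − 1 = 0.170832.
Solve (1 + r/4)^4 = 1.170832: r/4 = 1.170832^(1/4) − 1 = 0.040216, so r = 0.160865 = 16.0865%.

16.0865%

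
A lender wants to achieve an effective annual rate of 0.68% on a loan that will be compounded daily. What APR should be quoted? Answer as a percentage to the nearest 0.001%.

0.678%

(1 + r/365)^365 − 1 = 0.0068, so 1 + r/365 = 1.0068^(1/365).
r/365 = 0.000019, so r = 0.006777 = 0.678%.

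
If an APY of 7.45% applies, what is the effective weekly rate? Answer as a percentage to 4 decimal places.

The per-week rate i satisfies (1 + i)^52 = 1 + 0.0745.
i = 1.0745^(1/52) − 1 = 0.0013828 = 0.1383%.

0.1383%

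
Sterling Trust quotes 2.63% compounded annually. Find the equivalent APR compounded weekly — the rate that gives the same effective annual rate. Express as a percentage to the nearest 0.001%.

Compounded annually, EAR = nominal = 0.026300.
Solve (1 + r/52)^52 = 1.026300: r/52 = 1.026300^(1/52) − 1 = 0.000499, so r = 0.025967 = 2.597%.

2.597%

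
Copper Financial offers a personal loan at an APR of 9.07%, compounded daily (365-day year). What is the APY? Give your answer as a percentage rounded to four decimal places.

9.4928%

EAR = (1 + 0.0907/365)^365 − 1.
= (1 + 0.000248)^365 − 1 = 1.094928 − 1 = 9.4928%.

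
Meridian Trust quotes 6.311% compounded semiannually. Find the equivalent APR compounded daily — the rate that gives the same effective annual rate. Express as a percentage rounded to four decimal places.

6.2140%

EAR = (1 + 0.06311/2)^2 − 1 = 0.064106.
Solve (1 + r/365)^365 = 1.064106: r/365 = 1.064106^(1/365) − 1 = 0.000170, so r = 0.062140 = 6.2140%.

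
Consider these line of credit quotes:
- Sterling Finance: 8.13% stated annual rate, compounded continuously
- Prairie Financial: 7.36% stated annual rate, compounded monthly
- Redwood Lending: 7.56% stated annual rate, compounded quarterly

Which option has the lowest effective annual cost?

Prairie Financial

Sterling Finance: e^0.0813 − 1 = 8.470%
Prairie Financial: (1 + 0.0736/12)^12 − 1 = 7.613%
Redwood Lending: (1 + 0.0756/4)^4 − 1 = 7.777%
The lowest effective annual rate is Prairie Financial at 7.613%.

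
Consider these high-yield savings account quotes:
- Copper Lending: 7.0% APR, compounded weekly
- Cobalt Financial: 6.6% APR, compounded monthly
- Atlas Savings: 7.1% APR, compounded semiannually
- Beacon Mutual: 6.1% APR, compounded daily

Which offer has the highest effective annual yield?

Copper Lending

Copper Lending: (1 + 0.070/52)^52 − 1 = 7.246%
Cobalt Financial: (1 + 0.066/12)^12 − 1 = 6.803%
Atlas Savings: (1 + 0.071/2)^2 − 1 = 7.226%
Beacon Mutual: (1 + 0.061/365)^365 − 1 = 6.289%
The highest effective annual rate is Copper Lending at 7.246%.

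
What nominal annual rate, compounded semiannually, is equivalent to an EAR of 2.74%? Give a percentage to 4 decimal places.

(1 + r/2)^2 − 1 = 0.0274, so 1 + r/2 = 1.0274^(1/2).
r/2 = 0.013607, so r = 0.027215 = 2.7215%.

2.7215%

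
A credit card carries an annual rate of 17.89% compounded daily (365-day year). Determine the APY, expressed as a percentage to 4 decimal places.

EAR = (1 + 0.1789/365)^365 − 1.
= (1 + 0.000490)^365 − 1 = 1.195849 − 1 = 19.5849%.

19.5849%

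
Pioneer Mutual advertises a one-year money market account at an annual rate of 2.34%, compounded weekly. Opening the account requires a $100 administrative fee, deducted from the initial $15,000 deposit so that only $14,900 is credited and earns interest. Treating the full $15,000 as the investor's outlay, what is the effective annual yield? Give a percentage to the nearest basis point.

Value after one year: 14,900 × (1 + 0.0234/52)^52 = 14,900 × 1.023671 = $15,252.69.
Effective yield on the $15,000 outlay: 15,252.69 / 15,000 − 1 = 0.016846 = 1.68%.

1.68%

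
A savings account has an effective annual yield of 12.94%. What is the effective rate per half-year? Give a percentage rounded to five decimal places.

6.27323%

The per-half-year rate i satisfies (1 + i)^2 = 1 + 0.1294.
i = 1.1294^(1/2) − 1 = 0.0627323 = 6.27323%.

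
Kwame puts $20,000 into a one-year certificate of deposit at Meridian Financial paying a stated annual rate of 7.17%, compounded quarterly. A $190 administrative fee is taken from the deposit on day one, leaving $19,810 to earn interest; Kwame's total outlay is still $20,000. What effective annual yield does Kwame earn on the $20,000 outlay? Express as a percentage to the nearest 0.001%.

Value after one year: 19,810 × (1 + 0.0717/4)^4 = 19,810 × 1.073651 = $21,269.03.
Effective yield on the $20,000 outlay: 21,269.03 / 20,000 − 1 = 0.063451 = 6.345%.

6.345%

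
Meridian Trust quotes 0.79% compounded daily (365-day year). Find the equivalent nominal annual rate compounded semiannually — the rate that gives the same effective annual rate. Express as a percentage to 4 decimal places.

0.7916%

EAR = (1 + 0.0079/365)^365 − 1 = 0.007931.
Solve (1 + r/2)^2 = 1.007931: r/2 = 1.007931^(1/2) − 1 = 0.003958, so r = 0.007916 = 0.7916%.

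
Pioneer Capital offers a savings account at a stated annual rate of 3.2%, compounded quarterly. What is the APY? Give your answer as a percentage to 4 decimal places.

EAR = (1 + 0.032/4)^4 − 1.
= (1 + 0.008000)^4 − 1 = 1.032386 − 1 = 3.2386%.

3.2386%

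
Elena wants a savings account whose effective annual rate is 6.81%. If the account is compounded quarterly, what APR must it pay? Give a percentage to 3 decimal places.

6.643%

(1 + r/4)^4 − 1 = 0.0681, so 1 + r/4 = 1.0681^(1/4).
r/4 = 0.016607, so r = 0.066427 = 6.643%.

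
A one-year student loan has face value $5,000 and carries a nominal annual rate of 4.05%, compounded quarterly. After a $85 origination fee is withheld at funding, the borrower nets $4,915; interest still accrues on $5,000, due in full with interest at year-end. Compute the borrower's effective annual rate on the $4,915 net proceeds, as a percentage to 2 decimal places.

Amount owed after one year: 5,000 × (1 + 0.0405/4)^4 = 5,000 × 1.041119 = $5,205.60.
Effective rate on net proceeds: 5,205.60 / 4,915 − 1 = 0.059124 = 5.91%.

5.91%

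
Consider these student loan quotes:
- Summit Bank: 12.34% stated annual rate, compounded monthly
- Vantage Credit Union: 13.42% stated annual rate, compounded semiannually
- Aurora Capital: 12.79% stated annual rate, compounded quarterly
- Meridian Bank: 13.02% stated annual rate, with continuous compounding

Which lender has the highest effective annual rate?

Summit Bank: (1 + 0.1234/12)^12 − 1 = 13.062%
Vantage Credit Union: (1 + 0.1342/2)^2 − 1 = 13.870%
Aurora Capital: (1 + 0.1279/4)^4 − 1 = 13.417%
Meridian Bank: e^0.1302 − 1 = 13.906%
The highest effective annual rate is Meridian Bank at 13.906%.

Meridian Bank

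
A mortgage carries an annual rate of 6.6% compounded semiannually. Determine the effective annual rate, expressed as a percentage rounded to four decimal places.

6.7089%

EAR = (1 + 0.066/2)^2 − 1.
= (1 + 0.033000)^2 − 1 = 1.067089 − 1 = 6.7089%.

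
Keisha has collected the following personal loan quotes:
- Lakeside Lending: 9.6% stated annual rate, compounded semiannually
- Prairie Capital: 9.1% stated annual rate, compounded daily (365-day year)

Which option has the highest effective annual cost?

Lakeside Lending: (1 + 0.096/2)^2 − 1 = 9.830%
Prairie Capital: (1 + 0.091/365)^365 − 1 = 9.526%
The highest effective annual rate is Lakeside Lending at 9.830%.

Lakeside Lending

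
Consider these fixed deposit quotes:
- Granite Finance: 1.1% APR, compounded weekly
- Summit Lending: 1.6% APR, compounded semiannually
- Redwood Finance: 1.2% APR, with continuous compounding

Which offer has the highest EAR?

Granite Finance: (1 + 0.011/52)^52 − 1 = 1.106%
Summit Lending: (1 + 0.016/2)^2 − 1 = 1.606%
Redwood Finance: e^0.012 − 1 = 1.207%
The highest effective annual rate is Summit Lending at 1.606%.

Summit Lending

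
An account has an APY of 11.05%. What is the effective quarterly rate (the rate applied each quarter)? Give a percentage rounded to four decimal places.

2.6549%

The per-quarter rate i satisfies (1 + i)^4 = 1 + 0.1105.
i = 1.1105^(1/4) − 1 = 0.0265489 = 2.6549%.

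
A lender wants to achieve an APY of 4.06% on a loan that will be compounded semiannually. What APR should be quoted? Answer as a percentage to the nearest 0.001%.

(1 + r/2)^2 − 1 = 0.0406, so 1 + r/2 = 1.0406^(1/2).
r/2 = 0.020098, so r = 0.040196 = 4.020%.

4.020%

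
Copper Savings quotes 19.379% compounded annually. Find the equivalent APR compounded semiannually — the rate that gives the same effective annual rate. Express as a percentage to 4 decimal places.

18.5214%

Compounded annually, EAR = nominal = 0.193790.
Solve (1 + r/2)^2 = 1.193790: r/2 = 1.193790^(1/2) − 1 = 0.092607, so r = 0.185214 = 18.5214%.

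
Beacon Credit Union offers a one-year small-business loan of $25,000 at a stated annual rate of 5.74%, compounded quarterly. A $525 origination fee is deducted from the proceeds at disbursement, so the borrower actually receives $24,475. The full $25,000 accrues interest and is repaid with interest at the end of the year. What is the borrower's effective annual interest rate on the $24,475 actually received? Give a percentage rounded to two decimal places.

8.14%

Amount owed after one year: 25,000 × (1 + 0.0574/4)^4 = 25,000 × 1.058647 = $26,466.18.
Effective rate on net proceeds: 26,466.18 / 24,475 − 1 = 0.081356 = 8.14%.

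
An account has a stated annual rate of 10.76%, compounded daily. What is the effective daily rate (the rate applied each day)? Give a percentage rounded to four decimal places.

With a nominal annual rate compounded daily, the periodic rate is the nominal rate divided by 365.
i = 0.1076 / 365 = 0.0002948 = 0.0295%.

0.0295%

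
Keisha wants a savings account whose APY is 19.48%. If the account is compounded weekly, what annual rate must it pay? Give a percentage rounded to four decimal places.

(1 + r/52)^52 − 1 = 0.1948, so 1 + r/52 = 1.1948^(1/52).
r/52 = 0.003429, so r = 0.178284 = 17.8284%.

17.8284%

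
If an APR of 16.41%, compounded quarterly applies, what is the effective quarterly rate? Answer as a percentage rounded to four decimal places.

4.1025%

With a nominal annual rate compounded quarterly, the periodic rate is the nominal rate divided by 4.
i = 0.1641 / 4 = 0.0410250 = 4.1025%.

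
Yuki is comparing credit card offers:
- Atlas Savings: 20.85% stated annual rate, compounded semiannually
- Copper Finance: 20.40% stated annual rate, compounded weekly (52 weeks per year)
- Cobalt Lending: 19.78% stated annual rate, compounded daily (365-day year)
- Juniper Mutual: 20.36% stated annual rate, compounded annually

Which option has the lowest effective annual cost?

Atlas Savings: (1 + 0.2085/2)^2 − 1 = 21.937%
Copper Finance: (1 + 0.2040/52)^52 − 1 = 22.581%
Cobalt Lending: (1 + 0.1978/365)^365 − 1 = 21.865%
Juniper Mutual: compounded annually, EAR = 20.360%
The lowest effective annual rate is Juniper Mutual at 20.360%.

Juniper Mutual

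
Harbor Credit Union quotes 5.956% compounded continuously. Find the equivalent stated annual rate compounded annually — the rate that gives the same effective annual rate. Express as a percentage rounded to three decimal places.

6.137%

EAR under continuous compounding: e^0.05956 − 1 = 0.061369.
Compounded annually, the equivalent nominal rate is the EAR itself: 6.137%.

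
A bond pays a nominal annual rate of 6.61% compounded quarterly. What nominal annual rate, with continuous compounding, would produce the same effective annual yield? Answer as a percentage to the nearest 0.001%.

6.556%

EAR = (1 + 0.0661/4)^4 − 1 = 0.067757.
Equivalent continuous rate: r = ln(1 + 0.067757) = 0.065560 = 6.556%.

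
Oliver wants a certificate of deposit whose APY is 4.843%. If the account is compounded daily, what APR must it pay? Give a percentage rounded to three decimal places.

4.730%

(1 + r/365)^365 − 1 = 0.04843, so 1 + r/365 = 1.04843^(1/365).
r/365 = 0.000130, so r = 0.047297 = 4.730%.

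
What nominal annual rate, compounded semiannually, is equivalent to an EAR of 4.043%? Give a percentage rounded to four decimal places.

(1 + r/2)^2 − 1 = 0.04043, so 1 + r/2 = 1.04043^(1/2).
r/2 = 0.020015, so r = 0.040029 = 4.0029%.

4.0029%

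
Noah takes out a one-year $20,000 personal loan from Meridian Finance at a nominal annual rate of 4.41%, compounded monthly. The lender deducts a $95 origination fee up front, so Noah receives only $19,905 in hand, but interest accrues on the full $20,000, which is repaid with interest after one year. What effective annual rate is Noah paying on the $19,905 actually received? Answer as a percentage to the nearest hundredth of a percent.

5.00%

Amount owed after one year: 20,000 × (1 + 0.0441/12)^12 = 20,000 × 1.045002 = $20,900.05.
Effective rate on net proceeds: 20,900.05 / 19,905 − 1 = 0.049990 = 5.00%.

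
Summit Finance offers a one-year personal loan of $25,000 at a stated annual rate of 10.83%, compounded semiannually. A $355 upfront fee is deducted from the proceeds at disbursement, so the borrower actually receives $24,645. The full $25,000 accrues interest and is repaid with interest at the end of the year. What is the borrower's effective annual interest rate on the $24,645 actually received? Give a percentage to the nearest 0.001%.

Amount owed after one year: 25,000 × (1 + 0.1083/2)^2 = 25,000 × 1.111232 = $27,780.81.
Effective rate on net proceeds: 27,780.81 / 24,645 − 1 = 0.127239 = 12.724%.

12.724%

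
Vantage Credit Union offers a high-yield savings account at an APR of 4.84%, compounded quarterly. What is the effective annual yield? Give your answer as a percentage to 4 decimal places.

EAR = (1 + 0.0484/4)^4 − 1.
= (1 + 0.012100)^4 − 1 = 1.049286 − 1 = 4.9286%.

4.9286%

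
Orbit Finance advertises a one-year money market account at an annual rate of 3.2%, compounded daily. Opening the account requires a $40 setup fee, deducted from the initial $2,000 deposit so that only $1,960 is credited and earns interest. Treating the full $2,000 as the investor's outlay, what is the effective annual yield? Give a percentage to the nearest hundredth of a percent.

Value after one year: 1,960 × (1 + 0.032/365)^365 = 1,960 × 1.032516 = $2,023.73.
Effective yield on the $2,000 outlay: 2,023.73 / 2,000 − 1 = 0.011866 = 1.19%.

1.19%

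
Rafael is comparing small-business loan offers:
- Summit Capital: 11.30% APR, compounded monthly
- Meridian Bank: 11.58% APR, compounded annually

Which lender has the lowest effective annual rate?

Summit Capital: (1 + 0.1130/12)^12 − 1 = 11.904%
Meridian Bank: compounded annually, EAR = 11.580%
The lowest effective annual rate is Meridian Bank at 11.580%.

Meridian Bank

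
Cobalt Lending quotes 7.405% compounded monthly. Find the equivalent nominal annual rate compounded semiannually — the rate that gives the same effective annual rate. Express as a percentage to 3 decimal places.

EAR = (1 + 0.07405/12)^12 − 1 = 0.076616.
Solve (1 + r/2)^2 = 1.076616: r/2 = 1.076616^(1/2) − 1 = 0.037601, so r = 0.075202 = 7.520%.

7.520%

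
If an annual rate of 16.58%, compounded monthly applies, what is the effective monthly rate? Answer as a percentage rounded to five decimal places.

With a nominal annual rate compounded monthly, the periodic rate is the nominal rate divided by 12.
i = 0.1658 / 12 = 0.0138167 = 1.38167%.

1.38167%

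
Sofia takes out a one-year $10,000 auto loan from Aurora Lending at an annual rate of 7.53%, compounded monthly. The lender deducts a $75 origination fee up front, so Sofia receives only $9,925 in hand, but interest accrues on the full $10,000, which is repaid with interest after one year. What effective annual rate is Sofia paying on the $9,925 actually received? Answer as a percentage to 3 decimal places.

Amount owed after one year: 10,000 × (1 + 0.0753/12)^12 = 10,000 × 1.077954 = $10,779.54.
Effective rate on net proceeds: 10,779.54 / 9,925 − 1 = 0.086100 = 8.610%.

8.610%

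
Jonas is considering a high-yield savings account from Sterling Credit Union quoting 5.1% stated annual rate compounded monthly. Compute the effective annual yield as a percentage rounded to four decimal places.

EAR = (1 + 0.051/12)^12 − 1.
= (1 + 0.004250)^12 − 1 = 1.052209 − 1 = 5.2209%.

5.2209%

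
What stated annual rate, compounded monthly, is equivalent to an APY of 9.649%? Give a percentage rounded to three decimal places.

9.247%

(1 + r/12)^12 − 1 = 0.09649, so 1 + r/12 = 1.09649^(1/12).
r/12 = 0.007706, so r = 0.092469 = 9.247%.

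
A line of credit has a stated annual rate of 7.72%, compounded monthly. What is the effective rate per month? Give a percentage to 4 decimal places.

With a nominal annual rate compounded monthly, the periodic rate is the nominal rate divided by 12.
i = 0.0772 / 12 = 0.0064333 = 0.6433%.

0.6433%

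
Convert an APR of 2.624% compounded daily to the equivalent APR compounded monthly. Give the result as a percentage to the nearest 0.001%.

EAR = (1 + 0.02624/365)^365 − 1 = 0.026586.
Solve (1 + r/12)^12 = 1.026586: r/12 = 1.026586^(1/12) − 1 = 0.002189, so r = 0.026268 = 2.627%.

2.627%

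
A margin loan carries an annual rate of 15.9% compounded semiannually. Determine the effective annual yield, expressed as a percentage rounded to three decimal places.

16.532%

EAR = (1 + 0.159/2)^2 − 1.
= (1 + 0.079500)^2 − 1 = 1.165320 − 1 = 16.532%.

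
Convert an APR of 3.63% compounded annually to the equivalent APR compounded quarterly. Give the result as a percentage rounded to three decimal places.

Compounded annually, EAR = nominal = 0.036300.
Solve (1 + r/4)^4 = 1.036300: r/4 = 1.036300^(1/4) − 1 = 0.008954, so r = 0.035816 = 3.582%.

3.582%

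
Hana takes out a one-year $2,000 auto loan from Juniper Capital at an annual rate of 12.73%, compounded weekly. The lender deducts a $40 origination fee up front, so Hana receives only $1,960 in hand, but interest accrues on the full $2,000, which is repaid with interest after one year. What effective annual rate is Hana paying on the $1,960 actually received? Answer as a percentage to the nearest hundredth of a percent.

Amount owed after one year: 2,000 × (1 + 0.1273/52)^52 = 2,000 × 1.135581 = $2,271.16.
Effective rate on net proceeds: 2,271.16 / 1,960 − 1 = 0.158756 = 15.88%.

15.88%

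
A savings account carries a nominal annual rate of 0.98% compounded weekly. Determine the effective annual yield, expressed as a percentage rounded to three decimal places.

0.985%

EAR = (1 + 0.0098/52)^52 − 1.
= 1.009847 − 1 = 0.985%.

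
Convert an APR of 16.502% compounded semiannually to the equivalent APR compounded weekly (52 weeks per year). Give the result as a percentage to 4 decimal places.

EAR = (1 + 0.16502/2)^2 − 1 = 0.171828.
Solve (1 + r/52)^52 = 1.171828: r/52 = 1.171828^(1/52) − 1 = 0.003054, so r = 0.158807 = 15.8807%.

15.8807%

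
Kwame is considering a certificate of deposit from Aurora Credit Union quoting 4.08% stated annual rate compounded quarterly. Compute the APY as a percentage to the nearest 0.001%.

4.143%

EAR = (1 + 0.0408/4)^4 − 1.
= (1 + 0.010200)^4 − 1 = 1.041428 − 1 = 4.143%.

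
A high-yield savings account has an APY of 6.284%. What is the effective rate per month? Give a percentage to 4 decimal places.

The per-month rate i satisfies (1 + i)^12 = 1 + 0.06284.
i = 1.06284^(1/12) − 1 = 0.0050916 = 0.5092%.

0.5092%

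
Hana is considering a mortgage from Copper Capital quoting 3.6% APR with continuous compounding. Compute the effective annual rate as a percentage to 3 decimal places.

With continuous compounding, EAR = e^0.036 − 1.
e^0.036 = 1.036656, so EAR = 0.036656 = 3.666%.

3.666%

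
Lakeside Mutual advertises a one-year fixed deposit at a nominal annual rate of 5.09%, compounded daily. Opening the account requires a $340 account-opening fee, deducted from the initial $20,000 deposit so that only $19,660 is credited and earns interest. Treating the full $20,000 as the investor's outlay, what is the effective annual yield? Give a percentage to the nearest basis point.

Value after one year: 19,660 × (1 + 0.0509/365)^365 = 19,660 × 1.052214 = $20,686.53.
Effective yield on the $20,000 outlay: 20,686.53 / 20,000 − 1 = 0.034326 = 3.43%.

3.43%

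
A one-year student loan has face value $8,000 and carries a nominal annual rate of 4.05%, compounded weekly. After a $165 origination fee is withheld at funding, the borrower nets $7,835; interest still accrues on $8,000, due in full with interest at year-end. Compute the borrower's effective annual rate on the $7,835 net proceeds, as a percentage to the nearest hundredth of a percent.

6.32%

Amount owed after one year: 8,000 × (1 + 0.0405/52)^52 = 8,000 × 1.041315 = $8,330.52.
Effective rate on net proceeds: 8,330.52 / 7,835 − 1 = 0.063244 = 6.32%.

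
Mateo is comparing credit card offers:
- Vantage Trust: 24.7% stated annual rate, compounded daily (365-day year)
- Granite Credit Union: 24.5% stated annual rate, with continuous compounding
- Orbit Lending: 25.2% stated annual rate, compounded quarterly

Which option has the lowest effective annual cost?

Orbit Lending

Vantage Trust: (1 + 0.247/365)^365 − 1 = 28.007%
Granite Credit Union: e^0.245 − 1 = 27.762%
Orbit Lending: (1 + 0.252/4)^4 − 1 = 27.683%
The lowest effective annual rate is Orbit Lending at 27.683%.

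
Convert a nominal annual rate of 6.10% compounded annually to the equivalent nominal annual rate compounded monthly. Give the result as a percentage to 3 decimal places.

Compounded annually, EAR = nominal = 0.061000.
Solve (1 + r/12)^12 = 1.061000: r/12 = 1.061000^(1/12) − 1 = 0.004947, so r = 0.059358 = 5.936%.

5.936%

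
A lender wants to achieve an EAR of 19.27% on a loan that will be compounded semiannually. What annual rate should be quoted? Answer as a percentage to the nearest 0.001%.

18.422%

(1 + r/2)^2 − 1 = 0.1927, so 1 + r/2 = 1.1927^(1/2).
r/2 = 0.092108, so r = 0.184216 = 18.422%.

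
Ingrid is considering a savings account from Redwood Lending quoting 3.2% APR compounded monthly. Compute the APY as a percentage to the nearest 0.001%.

EAR = (1 + 0.032/12)^12 − 1.
= (1 + 0.002667)^12 − 1 = 1.032474 − 1 = 3.247%.

3.247%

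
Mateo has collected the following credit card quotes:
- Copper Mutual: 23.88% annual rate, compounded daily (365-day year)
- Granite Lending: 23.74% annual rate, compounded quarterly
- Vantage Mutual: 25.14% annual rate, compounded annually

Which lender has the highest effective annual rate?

Copper Mutual: (1 + 0.2388/365)^365 − 1 = 26.963%
Granite Lending: (1 + 0.2374/4)^4 − 1 = 25.938%
Vantage Mutual: compounded annually, EAR = 25.140%
The highest effective annual rate is Copper Mutual at 26.963%.

Copper Mutual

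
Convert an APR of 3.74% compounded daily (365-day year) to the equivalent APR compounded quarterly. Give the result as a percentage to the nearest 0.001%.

3.757%

EAR = (1 + 0.0374/365)^365 − 1 = 0.038106.
Solve (1 + r/4)^4 = 1.038106: r/4 = 1.038106^(1/4) − 1 = 0.009393, so r = 0.037573 = 3.757%.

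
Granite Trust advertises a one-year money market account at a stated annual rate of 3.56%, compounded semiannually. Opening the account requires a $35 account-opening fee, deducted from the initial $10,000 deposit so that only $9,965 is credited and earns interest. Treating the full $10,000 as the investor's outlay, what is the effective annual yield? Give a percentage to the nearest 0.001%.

Value after one year: 9,965 × (1 + 0.0356/2)^2 = 9,965 × 1.035917 = $10,322.91.
Effective yield on the $10,000 outlay: 10,322.91 / 10,000 − 1 = 0.032291 = 3.229%.

3.229%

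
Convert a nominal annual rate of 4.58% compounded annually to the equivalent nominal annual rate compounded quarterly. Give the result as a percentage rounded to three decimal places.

4.503%

Compounded annually, EAR = nominal = 0.045800.
Solve (1 + r/4)^4 = 1.045800: r/4 = 1.045800^(1/4) − 1 = 0.011258, so r = 0.045034 = 4.503%.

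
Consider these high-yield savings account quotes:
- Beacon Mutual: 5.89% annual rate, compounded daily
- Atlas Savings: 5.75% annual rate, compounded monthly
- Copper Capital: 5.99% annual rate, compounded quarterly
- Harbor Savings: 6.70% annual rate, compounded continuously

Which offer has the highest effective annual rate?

Beacon Mutual: (1 + 0.0589/365)^365 − 1 = 6.066%
Atlas Savings: (1 + 0.0575/12)^12 − 1 = 5.904%
Copper Capital: (1 + 0.0599/4)^4 − 1 = 6.126%
Harbor Savings: e^0.0670 − 1 = 6.930%
The highest effective annual rate is Harbor Savings at 6.930%.

Harbor Savings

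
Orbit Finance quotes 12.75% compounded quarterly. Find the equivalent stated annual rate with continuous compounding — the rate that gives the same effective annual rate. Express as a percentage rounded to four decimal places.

12.5510%

EAR = (1 + 0.1275/4)^4 − 1 = 0.133727.
Equivalent continuous rate: r = ln(1 + 0.133727) = 0.125510 = 12.5510%.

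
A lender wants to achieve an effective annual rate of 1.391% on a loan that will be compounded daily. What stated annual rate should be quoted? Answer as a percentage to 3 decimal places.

(1 + r/365)^365 − 1 = 0.01391, so 1 + r/365 = 1.01391^(1/365).
r/365 = 0.000038, so r = 0.013814 = 1.381%.

1.381%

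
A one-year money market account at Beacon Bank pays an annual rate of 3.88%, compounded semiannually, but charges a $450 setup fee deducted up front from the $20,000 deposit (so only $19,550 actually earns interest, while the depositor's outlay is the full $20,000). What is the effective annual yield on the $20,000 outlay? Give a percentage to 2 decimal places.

Value after one year: 19,550 × (1 + 0.0388/2)^2 = 19,550 × 1.039176 = $20,315.90.
Effective yield on the $20,000 outlay: 20,315.90 / 20,000 − 1 = 0.015795 = 1.58%.

1.58%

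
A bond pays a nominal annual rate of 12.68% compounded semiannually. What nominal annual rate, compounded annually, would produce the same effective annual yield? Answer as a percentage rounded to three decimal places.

EAR = (1 + 0.1268/2)^2 − 1 = 0.130820.
Compounded annually, the equivalent nominal rate is the EAR itself: 13.082%.

13.082%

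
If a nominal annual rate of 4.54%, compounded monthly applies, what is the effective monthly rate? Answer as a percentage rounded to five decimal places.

With a nominal annual rate compounded monthly, the periodic rate is the nominal rate divided by 12.
i = 0.0454 / 12 = 0.0037833 = 0.37833%.

0.37833%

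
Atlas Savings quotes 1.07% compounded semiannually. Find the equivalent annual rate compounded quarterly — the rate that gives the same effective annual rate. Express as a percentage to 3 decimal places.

EAR = (1 + 0.0107/2)^2 − 1 = 0.010729.
Solve (1 + r/4)^4 = 1.010729: r/4 = 1.010729^(1/4) − 1 = 0.002671, so r = 0.010686 = 1.069%.

1.069%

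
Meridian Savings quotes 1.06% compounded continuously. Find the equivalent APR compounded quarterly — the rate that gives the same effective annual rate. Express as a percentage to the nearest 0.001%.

EAR under continuous compounding: e^0.0106 − 1 = 0.010656.
Solve (1 + r/4)^4 = 1.010656: r/4 = 1.010656^(1/4) − 1 = 0.002654, so r = 0.010614 = 1.061%.

1.061%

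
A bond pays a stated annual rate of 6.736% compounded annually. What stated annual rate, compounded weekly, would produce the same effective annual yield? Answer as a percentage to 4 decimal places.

Compounded annually, EAR = nominal = 0.067360.
Solve (1 + r/52)^52 = 1.067360: r/52 = 1.067360^(1/52) − 1 = 0.001254, so r = 0.065229 = 6.5229%.

6.5229%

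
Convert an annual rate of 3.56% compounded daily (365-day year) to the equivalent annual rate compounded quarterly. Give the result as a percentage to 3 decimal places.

EAR = (1 + 0.0356/365)^365 − 1 = 0.036239.
Solve (1 + r/4)^4 = 1.036239: r/4 = 1.036239^(1/4) − 1 = 0.008939, so r = 0.035757 = 3.576%.

3.576%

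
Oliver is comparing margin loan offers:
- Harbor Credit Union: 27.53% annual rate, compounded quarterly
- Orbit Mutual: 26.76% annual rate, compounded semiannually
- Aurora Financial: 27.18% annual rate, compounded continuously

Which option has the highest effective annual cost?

Aurora Financial

Harbor Credit Union: (1 + 0.2753/4)^4 − 1 = 30.505%
Orbit Mutual: (1 + 0.2676/2)^2 − 1 = 28.550%
Aurora Financial: e^0.2718 − 1 = 31.232%
The highest effective annual rate is Aurora Financial at 31.232%.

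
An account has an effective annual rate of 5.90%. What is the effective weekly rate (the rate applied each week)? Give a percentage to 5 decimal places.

The per-week rate i satisfies (1 + i)^52 = 1 + 0.0590.
i = 1.0590^(1/52) − 1 = 0.0011030 = 0.11030%.

0.11030%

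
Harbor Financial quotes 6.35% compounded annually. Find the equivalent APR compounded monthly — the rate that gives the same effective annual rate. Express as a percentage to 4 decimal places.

6.1724%

Compounded annually, EAR = nominal = 0.063500.
Solve (1 + r/12)^12 = 1.063500: r/12 = 1.063500^(1/12) − 1 = 0.005144, so r = 0.061724 = 6.1724%.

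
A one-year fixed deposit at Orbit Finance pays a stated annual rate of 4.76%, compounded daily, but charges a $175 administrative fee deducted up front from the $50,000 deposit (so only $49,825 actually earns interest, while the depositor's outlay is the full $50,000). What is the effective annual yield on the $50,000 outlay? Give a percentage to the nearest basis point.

4.51%

Value after one year: 49,825 × (1 + 0.0476/365)^365 = 49,825 × 1.048748 = $52,253.86.
Effective yield on the $50,000 outlay: 52,253.86 / 50,000 − 1 = 0.045077 = 4.51%.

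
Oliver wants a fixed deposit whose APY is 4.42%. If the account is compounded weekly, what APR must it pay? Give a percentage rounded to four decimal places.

4.3269%

(1 + r/52)^52 − 1 = 0.0442, so 1 + r/52 = 1.0442^(1/52).
r/52 = 0.000832, so r = 0.043269 = 4.3269%.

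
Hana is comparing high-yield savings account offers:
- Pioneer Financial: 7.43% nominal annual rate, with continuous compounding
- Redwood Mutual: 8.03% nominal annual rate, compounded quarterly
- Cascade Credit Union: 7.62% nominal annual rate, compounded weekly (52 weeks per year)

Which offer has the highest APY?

Redwood Mutual

Pioneer Financial: e^0.0743 − 1 = 7.713%
Redwood Mutual: (1 + 0.0803/4)^4 − 1 = 8.275%
Cascade Credit Union: (1 + 0.0762/52)^52 − 1 = 7.912%
The highest effective annual rate is Redwood Mutual at 8.275%.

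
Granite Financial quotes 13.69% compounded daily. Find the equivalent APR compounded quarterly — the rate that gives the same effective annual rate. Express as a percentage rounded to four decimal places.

13.9243%

EAR = (1 + 0.1369/365)^365 − 1 = 0.146684.
Solve (1 + r/4)^4 = 1.146684: r/4 = 1.146684^(1/4) − 1 = 0.034811, so r = 0.139243 = 13.9243%.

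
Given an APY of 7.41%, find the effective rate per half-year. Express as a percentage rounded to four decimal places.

3.6388%

The per-half-year rate i satisfies (1 + i)^2 = 1 + 0.0741.
i = 1.0741^(1/2) − 1 = 0.0363880 = 3.6388%.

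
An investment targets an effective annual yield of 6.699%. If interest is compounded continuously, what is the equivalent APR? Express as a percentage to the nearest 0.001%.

Continuous: nominal r satisfies e^r − 1 = 0.06699.
r = ln(1 + 0.06699) = ln(1.06699) = 0.064842 = 6.484%.

6.484%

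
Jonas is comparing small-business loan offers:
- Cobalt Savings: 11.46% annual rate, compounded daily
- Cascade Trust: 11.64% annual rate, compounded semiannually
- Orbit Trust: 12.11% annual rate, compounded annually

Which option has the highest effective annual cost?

Cobalt Savings: (1 + 0.1146/365)^365 − 1 = 12.140%
Cascade Trust: (1 + 0.1164/2)^2 − 1 = 11.979%
Orbit Trust: compounded annually, EAR = 12.110%
The highest effective annual rate is Cobalt Savings at 12.140%.

Cobalt Savings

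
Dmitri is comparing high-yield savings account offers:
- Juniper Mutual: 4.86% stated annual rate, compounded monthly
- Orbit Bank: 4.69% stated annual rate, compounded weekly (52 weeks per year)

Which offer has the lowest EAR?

Juniper Mutual: (1 + 0.0486/12)^12 − 1 = 4.970%
Orbit Bank: (1 + 0.0469/52)^52 − 1 = 4.800%
The lowest effective annual rate is Orbit Bank at 4.800%.

Orbit Bank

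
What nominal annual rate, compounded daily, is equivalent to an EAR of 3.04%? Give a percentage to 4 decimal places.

(1 + r/365)^365 − 1 = 0.0304, so 1 + r/365 = 1.0304^(1/365).
r/365 = 0.000082, so r = 0.029948 = 2.9948%.

2.9948%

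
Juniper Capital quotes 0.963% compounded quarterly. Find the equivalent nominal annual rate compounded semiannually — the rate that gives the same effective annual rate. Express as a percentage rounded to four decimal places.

EAR = (1 + 0.00963/4)^4 − 1 = 0.009665.
Solve (1 + r/2)^2 = 1.009665: r/2 = 1.009665^(1/2) − 1 = 0.004821, so r = 0.009642 = 0.9642%.

0.9642%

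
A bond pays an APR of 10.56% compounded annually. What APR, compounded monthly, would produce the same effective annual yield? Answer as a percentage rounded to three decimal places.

10.081%

Compounded annually, EAR = nominal = 0.105600.
Solve (1 + r/12)^12 = 1.105600: r/12 = 1.105600^(1/12) − 1 = 0.008401, so r = 0.100809 = 10.081%.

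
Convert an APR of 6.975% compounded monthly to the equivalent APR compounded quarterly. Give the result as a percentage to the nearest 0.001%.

EAR = (1 + 0.06975/12)^12 − 1 = 0.072024.
Solve (1 + r/4)^4 = 1.072024: r/4 = 1.072024^(1/4) − 1 = 0.017539, so r = 0.070156 = 7.016%.

7.016%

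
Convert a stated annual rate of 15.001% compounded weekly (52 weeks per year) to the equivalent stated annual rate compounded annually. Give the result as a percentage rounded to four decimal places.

EAR = (1 + 0.15001/52)^52 − 1 = 0.161595.
Compounded annually, the equivalent nominal rate is the EAR itself: 16.1595%.

16.1595%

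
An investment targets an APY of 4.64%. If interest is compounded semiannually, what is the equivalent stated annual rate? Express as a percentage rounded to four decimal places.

4.5874%

(1 + r/2)^2 − 1 = 0.0464, so 1 + r/2 = 1.0464^(1/2).
r/2 = 0.022937, so r = 0.045874 = 4.5874%.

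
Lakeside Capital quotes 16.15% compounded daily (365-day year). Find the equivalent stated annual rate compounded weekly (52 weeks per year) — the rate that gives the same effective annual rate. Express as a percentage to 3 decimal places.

EAR = (1 + 0.1615/365)^365 − 1 = 0.175230.
Solve (1 + r/52)^52 = 1.175230: r/52 = 1.175230^(1/52) − 1 = 0.003110, so r = 0.161715 = 16.172%.

16.172%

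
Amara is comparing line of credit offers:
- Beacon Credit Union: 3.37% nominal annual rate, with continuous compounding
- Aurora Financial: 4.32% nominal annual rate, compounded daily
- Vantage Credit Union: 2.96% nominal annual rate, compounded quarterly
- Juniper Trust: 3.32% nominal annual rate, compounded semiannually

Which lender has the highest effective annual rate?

Beacon Credit Union: e^0.0337 − 1 = 3.427%
Aurora Financial: (1 + 0.0432/365)^365 − 1 = 4.414%
Vantage Credit Union: (1 + 0.0296/4)^4 − 1 = 2.993%
Juniper Trust: (1 + 0.0332/2)^2 − 1 = 3.348%
The highest effective annual rate is Aurora Financial at 4.414%.

Aurora Financial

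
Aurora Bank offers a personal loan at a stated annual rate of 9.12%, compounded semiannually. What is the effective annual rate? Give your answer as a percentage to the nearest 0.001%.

EAR = (1 + 0.0912/2)^2 − 1.
= 1.093279 − 1 = 9.328%.

9.328%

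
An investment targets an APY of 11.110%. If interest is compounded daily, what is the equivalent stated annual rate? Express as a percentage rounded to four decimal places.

10.5366%

(1 + r/365)^365 − 1 = 0.11110, so 1 + r/365 = 1.11110^(1/365).
r/365 = 0.000289, so r = 0.105366 = 10.5366%.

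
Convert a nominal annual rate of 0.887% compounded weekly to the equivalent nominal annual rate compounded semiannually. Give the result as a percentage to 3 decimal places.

0.889%

EAR = (1 + 0.00887/52)^52 − 1 = 0.008909.
Solve (1 + r/2)^2 = 1.008909: r/2 = 1.008909^(1/2) − 1 = 0.004444, so r = 0.008889 = 0.889%.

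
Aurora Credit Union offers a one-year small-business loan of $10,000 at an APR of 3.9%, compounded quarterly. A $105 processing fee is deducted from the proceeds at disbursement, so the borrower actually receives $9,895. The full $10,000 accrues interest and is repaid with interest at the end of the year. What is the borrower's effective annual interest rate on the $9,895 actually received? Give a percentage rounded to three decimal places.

5.061%

Amount owed after one year: 10,000 × (1 + 0.039/4)^4 = 10,000 × 1.039574 = $10,395.74.
Effective rate on net proceeds: 10,395.74 / 9,895 − 1 = 0.050605 = 5.061%.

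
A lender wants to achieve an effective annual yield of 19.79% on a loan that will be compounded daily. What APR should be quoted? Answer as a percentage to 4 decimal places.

18.0615%

(1 + r/365)^365 − 1 = 0.1979, so 1 + r/365 = 1.1979^(1/365).
r/365 = 0.000495, so r = 0.180615 = 18.0615%.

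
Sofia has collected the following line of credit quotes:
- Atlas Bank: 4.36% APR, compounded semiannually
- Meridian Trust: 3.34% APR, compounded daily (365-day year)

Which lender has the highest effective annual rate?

Atlas Bank: (1 + 0.0436/2)^2 − 1 = 4.408%
Meridian Trust: (1 + 0.0334/365)^365 − 1 = 3.396%
The highest effective annual rate is Atlas Bank at 4.408%.

Atlas Bank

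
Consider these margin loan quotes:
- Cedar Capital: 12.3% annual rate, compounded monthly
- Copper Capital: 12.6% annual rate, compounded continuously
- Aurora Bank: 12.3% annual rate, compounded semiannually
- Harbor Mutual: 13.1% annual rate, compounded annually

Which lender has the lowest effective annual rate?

Cedar Capital: (1 + 0.123/12)^12 − 1 = 13.018%
Copper Capital: e^0.126 − 1 = 13.428%
Aurora Bank: (1 + 0.123/2)^2 − 1 = 12.678%
Harbor Mutual: compounded annually, EAR = 13.100%
The lowest effective annual rate is Aurora Bank at 12.678%.

Aurora Bank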